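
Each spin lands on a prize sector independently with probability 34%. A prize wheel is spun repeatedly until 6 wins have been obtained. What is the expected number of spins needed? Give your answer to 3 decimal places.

Y = total spins until the sixth success; negative binomial with r=6, p=0.34.
E[Y] = r / p = 6 / 0.34 = 17.64706

17.647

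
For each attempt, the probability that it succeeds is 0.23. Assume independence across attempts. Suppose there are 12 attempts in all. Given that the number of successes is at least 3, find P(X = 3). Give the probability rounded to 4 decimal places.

0.4673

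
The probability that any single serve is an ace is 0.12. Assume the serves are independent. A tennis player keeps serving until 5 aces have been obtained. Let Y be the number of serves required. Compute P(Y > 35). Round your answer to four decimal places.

Needing more than 35 serves ⇔ fewer than 5 successes in the first 35. With X ~ Binomial(35, 0.12), P(Y > 35) = P(X ≤ 4).
  k=0: C(35,0)·0.12^0·0.88^35 = 0.011400
  k=1: C(35,1)·0.12^1·0.88^34 = 0.054408
  k=2: C(35,2)·0.12^2·0.88^33 = 0.126127
  k=3: C(35,3)·0.12^3·0.88^32 = 0.189190
  k=4: C(35,4)·0.12^4·0.88^31 = 0.206389
P(X ≤ 4) = 0.587514

0.5875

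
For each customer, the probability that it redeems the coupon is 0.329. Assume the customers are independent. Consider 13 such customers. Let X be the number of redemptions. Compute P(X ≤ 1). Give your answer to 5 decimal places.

X ~ Binomial(13, 0.329); P(X ≤ 1) = Σ C(13,k) p^k (1−p)^(13−k) over k:
  k=0: C(13,0)·0.329^0·0.671^13 = 0.0055898
  k=1: C(13,1)·0.329^1·0.671^12 = 0.0356295
Total = 0.0412192

0.04122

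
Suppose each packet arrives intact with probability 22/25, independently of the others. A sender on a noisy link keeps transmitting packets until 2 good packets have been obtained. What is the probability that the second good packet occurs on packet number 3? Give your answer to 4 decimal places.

0.1859

Y = trial on which the second success occurs; negative binomial, r=2, p=0.88.
P(Y=3) = C(2,1) · p^2 · (1−p)^1
= 2 · 0.7744 · 0.12 = 0.185856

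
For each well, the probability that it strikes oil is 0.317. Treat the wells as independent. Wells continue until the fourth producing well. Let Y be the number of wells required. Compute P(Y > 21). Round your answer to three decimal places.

Needing more than 21 wells ⇔ fewer than 4 successes in the first 21. With X ~ Binomial(21, 0.317), P(Y > 21) = P(X ≤ 3).
  k=0: C(21,0)·0.317^0·0.683^21 = 0.00033
  k=1: C(21,1)·0.317^1·0.683^20 = 0.00325
  k=2: C(21,2)·0.317^2·0.683^19 = 0.01508
  k=3: C(21,3)·0.317^3·0.683^18 = 0.04432
P(X ≤ 3) = 0.06298

0.063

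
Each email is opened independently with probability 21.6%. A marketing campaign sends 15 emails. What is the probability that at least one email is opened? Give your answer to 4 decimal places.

0.9740

P(at least one) = 1 − P(none) = 1 − (1 − 0.216)^15
= 1 − 0.025986 = 0.974014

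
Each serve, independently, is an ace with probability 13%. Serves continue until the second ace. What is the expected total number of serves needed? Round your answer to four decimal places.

15.3846

Y = total serves until the second success; negative binomial with r=2, p=0.13.
E[Y] = r / p = 2 / 0.13 = 15.384615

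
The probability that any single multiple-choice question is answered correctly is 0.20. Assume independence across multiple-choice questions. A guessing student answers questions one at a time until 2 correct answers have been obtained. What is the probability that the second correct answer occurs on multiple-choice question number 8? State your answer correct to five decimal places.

0.07340

Y = trial on which the second success occurs; negative binomial, r=2, p=0.20.
P(Y=8) = C(7,1) · p^2 · (1−p)^6
= 7 · 0.04 · 0.26214 = 0.0734003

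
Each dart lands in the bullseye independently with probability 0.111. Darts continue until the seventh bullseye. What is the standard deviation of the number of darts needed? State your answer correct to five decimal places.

22.47382

Y = total darts until the seventh success; negative binomial with r=7, p=0.111.
SD(Y) = √[r(1−p)/p²] = √(505.0726402) = 22.4738212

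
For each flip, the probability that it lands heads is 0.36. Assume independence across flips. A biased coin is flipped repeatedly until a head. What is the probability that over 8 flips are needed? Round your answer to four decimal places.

Y = number of flips to the first success; geometric, p = 0.36.
P(Y > 8) = P(first 8 all fail) = (1−p)^8 = 0.028147

0.0281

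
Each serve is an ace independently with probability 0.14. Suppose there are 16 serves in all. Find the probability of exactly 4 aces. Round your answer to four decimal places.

X ~ Binomial(n=16, p=0.14).
P(X=4) = C(16,4) · p^4 · (1−p)^12
= 1820 · 0.00038416 · 0.16367 = 0.114437

0.1144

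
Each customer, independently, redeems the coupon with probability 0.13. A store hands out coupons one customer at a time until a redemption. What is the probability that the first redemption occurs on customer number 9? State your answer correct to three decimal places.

Geometric (trials to first success), p = 0.13.
P(Y = 9) = (1−p)^8 · p = 0.32821 · 0.13 = 0.04267

0.043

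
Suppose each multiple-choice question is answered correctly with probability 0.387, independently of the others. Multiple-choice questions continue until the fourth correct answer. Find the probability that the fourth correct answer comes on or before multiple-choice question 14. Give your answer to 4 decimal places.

Finishing within 14 multiple-choice questions ⇔ at least 4 successes in the first 14. With X ~ Binomial(14, 0.387), P(Y ≤ 14) = 1 − P(X ≤ 3).
  k=0: C(14,0)·0.387^0·0.613^14 = 0.001058
  k=1: C(14,1)·0.387^1·0.613^13 = 0.009350
  k=2: C(14,2)·0.387^2·0.613^12 = 0.038370
  k=3: C(14,3)·0.387^3·0.613^11 = 0.096895
1 − 0.145673 = 0.854327

0.8543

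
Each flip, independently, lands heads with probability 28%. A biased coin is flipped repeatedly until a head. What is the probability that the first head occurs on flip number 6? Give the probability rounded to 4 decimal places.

0.0542

Geometric (trials to first success), p = 0.28.
P(Y = 6) = (1−p)^5 · p = 0.19349 · 0.28 = 0.054178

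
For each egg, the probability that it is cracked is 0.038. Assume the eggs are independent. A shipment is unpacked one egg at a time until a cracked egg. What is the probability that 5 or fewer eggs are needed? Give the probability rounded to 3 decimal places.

Y = number of eggs to the first success; geometric, p = 0.038.
P(Y ≤ 5) = 1 − (1−p)^5 = 1 − 0.82390 = 0.17610

0.176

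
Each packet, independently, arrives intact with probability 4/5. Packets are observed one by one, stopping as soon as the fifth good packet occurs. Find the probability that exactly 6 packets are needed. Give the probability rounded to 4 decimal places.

Y = trial on which the fifth success occurs; negative binomial, r=5, p=0.80.
P(Y=6) = C(5,4) · p^5 · (1−p)^1
= 5 · 0.32768 · 0.2 = 0.327680

0.3277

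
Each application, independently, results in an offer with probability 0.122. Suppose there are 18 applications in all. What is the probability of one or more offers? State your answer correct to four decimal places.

0.9039

P(at least one) = 1 − P(none) = 1 − (1 − 0.122)^18
= 1 − 0.096139 = 0.903861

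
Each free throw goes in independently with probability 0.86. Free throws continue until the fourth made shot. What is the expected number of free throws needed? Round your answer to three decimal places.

4.651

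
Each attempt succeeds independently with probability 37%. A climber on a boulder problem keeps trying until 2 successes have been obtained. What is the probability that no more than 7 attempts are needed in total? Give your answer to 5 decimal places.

Finishing within 7 attempts ⇔ at least 2 successes in the first 7. With X ~ Binomial(7, 0.37), P(Y ≤ 7) = 1 − P(X ≤ 1).
  k=0: C(7,0)·0.37^0·0.63^7 = 0.0393898
  k=1: C(7,1)·0.37^1·0.63^6 = 0.1619359
1 − 0.2013257 = 0.7986743

0.79867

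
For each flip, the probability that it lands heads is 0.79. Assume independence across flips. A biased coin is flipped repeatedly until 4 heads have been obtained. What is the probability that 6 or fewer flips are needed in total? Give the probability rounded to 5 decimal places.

Finishing within 6 flips ⇔ at least 4 successes in the first 6. With X ~ Binomial(6, 0.79), P(Y ≤ 6) = 1 − P(X ≤ 3).
  k=0: C(6,0)·0.79^0·0.21^6 = 0.0000858
  k=1: C(6,1)·0.79^1·0.21^5 = 0.0019359
  k=2: C(6,2)·0.79^2·0.21^4 = 0.0182063
  k=3: C(6,3)·0.79^3·0.21^3 = 0.0913207
1 − 0.1115487 = 0.8884513

0.88845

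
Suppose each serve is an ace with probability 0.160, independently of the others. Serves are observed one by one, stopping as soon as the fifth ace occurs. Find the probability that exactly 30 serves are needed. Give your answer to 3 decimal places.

0.032

Y = trial on which the fifth success occurs; negative binomial, r=5, p=0.16.
P(Y=30) = C(29,4) · p^5 · (1−p)^25
= 23751 · 0.00010486 · 0.012793 = 0.03186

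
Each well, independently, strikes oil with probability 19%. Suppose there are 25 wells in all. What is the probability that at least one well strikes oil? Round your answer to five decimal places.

P(at least one) = 1 − P(none) = 1 − (1 − 0.19)^25
= 1 − 0.0051538 = 0.9948462

0.99485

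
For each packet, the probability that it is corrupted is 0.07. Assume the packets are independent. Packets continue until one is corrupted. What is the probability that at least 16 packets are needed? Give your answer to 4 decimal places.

0.3367

Y = number of packets to the first success; geometric, p = 0.07.
P(Y > 15) = P(first 15 all fail) = (1−p)^15 = 0.336701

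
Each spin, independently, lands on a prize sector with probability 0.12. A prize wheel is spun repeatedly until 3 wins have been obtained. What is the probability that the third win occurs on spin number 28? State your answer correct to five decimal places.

0.02483

Y = trial on which the third success occurs; negative binomial, r=3, p=0.12.
P(Y=28) = C(27,2) · p^3 · (1−p)^25
= 351 · 0.001728 · 0.040932 = 0.0248266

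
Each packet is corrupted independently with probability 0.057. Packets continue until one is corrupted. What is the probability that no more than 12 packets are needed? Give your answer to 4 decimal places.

0.5055

Y = number of packets to the first success; geometric, p = 0.057.
P(Y ≤ 12) = 1 − (1−p)^12 = 1 − 0.494470 = 0.505530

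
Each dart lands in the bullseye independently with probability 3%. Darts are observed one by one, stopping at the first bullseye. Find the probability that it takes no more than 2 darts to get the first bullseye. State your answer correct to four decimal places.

0.0591

Y = number of darts to the first success; geometric, p = 0.03.
P(Y ≤ 2) = 1 − (1−p)^2 = 1 − 0.940900 = 0.059100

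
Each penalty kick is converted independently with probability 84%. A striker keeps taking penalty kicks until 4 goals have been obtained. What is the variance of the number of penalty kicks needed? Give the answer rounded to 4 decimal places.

0.9070

Y = total penalty kicks until the fourth success; negative binomial with r=4, p=0.84.
Var(Y) = r(1−p)/p² = 4·0.16 / 0.84² = 0.907029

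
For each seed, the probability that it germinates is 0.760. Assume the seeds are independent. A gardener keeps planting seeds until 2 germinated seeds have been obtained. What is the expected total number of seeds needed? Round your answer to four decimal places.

2.6316

Y = total seeds until the second success; negative binomial with r=2, p=0.76.
E[Y] = r / p = 2 / 0.76 = 2.631579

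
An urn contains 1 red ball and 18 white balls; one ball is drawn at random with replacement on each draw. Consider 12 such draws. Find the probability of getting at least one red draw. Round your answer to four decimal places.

P(at least one) = 1 − P(none) = 1 − (1 − 0.052632)^12
= 1 − 0.522669 = 0.477331

0.4773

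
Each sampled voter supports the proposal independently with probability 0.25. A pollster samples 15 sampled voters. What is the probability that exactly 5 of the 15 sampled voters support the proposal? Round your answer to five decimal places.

0.16515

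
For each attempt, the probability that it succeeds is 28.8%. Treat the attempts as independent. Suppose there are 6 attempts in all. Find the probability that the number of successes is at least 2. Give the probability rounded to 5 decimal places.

0.55353

X ~ Binomial(6, 0.288); P(X ≥ 2) = Σ C(6,k) p^k (1−p)^(6−k) over k:
  k=2: C(6,2)·0.288^2·0.712^4 = 0.3197394
  k=3: C(6,3)·0.288^3·0.712^3 = 0.1724437
  k=4: C(6,4)·0.288^4·0.712^2 = 0.0523144
  k=5: C(6,5)·0.288^5·0.712^1 = 0.0084644
  k=6: C(6,6)·0.288^6·0.712^0 = 0.0005706
Total = 0.5535326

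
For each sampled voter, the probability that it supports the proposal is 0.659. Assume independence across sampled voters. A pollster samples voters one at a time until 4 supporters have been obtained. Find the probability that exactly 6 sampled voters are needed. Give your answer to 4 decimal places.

Y = trial on which the fourth success occurs; negative binomial, r=4, p=0.659.
P(Y=6) = C(5,3) · p^4 · (1−p)^2
= 10 · 0.1886 · 0.11628 = 0.219306

0.2193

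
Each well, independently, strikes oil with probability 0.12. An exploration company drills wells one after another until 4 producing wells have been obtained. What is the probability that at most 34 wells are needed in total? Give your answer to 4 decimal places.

0.5953

Finishing within 34 wells ⇔ at least 4 successes in the first 34. With X ~ Binomial(34, 0.12), P(Y ≤ 34) = 1 − P(X ≤ 3).
  k=0: C(34,0)·0.12^0·0.88^34 = 0.012954
  k=1: C(34,1)·0.12^1·0.88^33 = 0.060060
  k=2: C(34,2)·0.12^2·0.88^32 = 0.135136
  k=3: C(34,3)·0.12^3·0.88^31 = 0.196561
1 − 0.404712 = 0.595288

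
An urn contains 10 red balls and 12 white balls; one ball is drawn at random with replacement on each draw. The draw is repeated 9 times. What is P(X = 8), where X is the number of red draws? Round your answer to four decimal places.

X ~ Binomial(n=9, p=0.454545).
P(X=8) = C(9,8) · p^8 · (1−p)^1
= 9 · 0.0018223 · 0.54545 = 0.008946

0.0089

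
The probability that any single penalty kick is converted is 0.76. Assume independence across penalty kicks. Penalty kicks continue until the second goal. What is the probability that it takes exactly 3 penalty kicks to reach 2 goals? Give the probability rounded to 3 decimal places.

0.277

Y = trial on which the second success occurs; negative binomial, r=2, p=0.76.
P(Y=3) = C(2,1) · p^2 · (1−p)^1
= 2 · 0.5776 · 0.24 = 0.27725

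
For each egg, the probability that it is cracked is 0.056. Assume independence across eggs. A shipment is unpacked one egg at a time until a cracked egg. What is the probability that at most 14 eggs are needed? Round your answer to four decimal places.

0.5537

Y = number of eggs to the first success; geometric, p = 0.056.
P(Y ≤ 14) = 1 − (1−p)^14 = 1 − 0.446281 = 0.553719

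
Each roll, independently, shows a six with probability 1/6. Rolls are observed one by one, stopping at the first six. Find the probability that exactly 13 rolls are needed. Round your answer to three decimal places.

Geometric (trials to first success), p = 0.166667.
P(Y = 13) = (1−p)^12 · p = 0.11216 · 0.166667 = 0.01869

0.019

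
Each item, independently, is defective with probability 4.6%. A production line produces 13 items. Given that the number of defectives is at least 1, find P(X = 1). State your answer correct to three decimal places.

0.742

X ~ Binomial(13, 0.046). Want P(X=1 | X≥1) = P(X=1) / P(X≥1).
P(X=1) = C(13,1)·0.046^1·0.954^12 = 0.33985
P(X≥1) = 1 − 0.54216 = 0.45784
Ratio = 0.33985 / 0.45784 = 0.74228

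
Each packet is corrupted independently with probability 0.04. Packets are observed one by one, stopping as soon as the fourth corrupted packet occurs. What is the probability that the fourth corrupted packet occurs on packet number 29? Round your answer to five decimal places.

0.00302

Y = trial on which the fourth success occurs; negative binomial, r=4, p=0.04.
P(Y=29) = C(28,3) · p^4 · (1−p)^25
= 3276 · 2.56e-06 · 0.3604 = 0.0030225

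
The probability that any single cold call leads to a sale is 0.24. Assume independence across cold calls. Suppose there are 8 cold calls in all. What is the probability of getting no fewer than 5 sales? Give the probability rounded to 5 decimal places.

0.02295

X ~ Binomial(8, 0.24); P(X ≥ 5) = Σ C(8,k) p^k (1−p)^(8−k) over k:
  k=5: C(8,5)·0.24^5·0.76^3 = 0.0195742
  k=6: C(8,6)·0.24^6·0.76^2 = 0.0030907
  k=7: C(8,7)·0.24^7·0.76^1 = 0.0002789
  k=8: C(8,8)·0.24^8·0.76^0 = 0.0000110
Total = 0.0229548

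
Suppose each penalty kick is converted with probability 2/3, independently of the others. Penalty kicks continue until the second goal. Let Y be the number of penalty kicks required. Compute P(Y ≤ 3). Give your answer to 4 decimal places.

0.7407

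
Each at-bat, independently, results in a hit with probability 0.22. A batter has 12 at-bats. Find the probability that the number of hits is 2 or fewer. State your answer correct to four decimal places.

X ~ Binomial(12, 0.22); P(X ≤ 2) = Σ C(12,k) p^k (1−p)^(12−k) over k:
  k=0: C(12,0)·0.22^0·0.78^12 = 0.050715
  k=1: C(12,1)·0.22^1·0.78^11 = 0.171650
  k=2: C(12,2)·0.22^2·0.78^10 = 0.266278
Total = 0.488643

0.4886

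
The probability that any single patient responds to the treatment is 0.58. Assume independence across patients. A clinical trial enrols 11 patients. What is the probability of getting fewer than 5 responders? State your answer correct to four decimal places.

0.1260

X ~ Binomial(11, 0.58); P(X ≤ 4) = Σ C(11,k) p^k (1−p)^(11−k) over k:
  k=0: C(11,0)·0.58^0·0.42^11 = 0.000072
  k=1: C(11,1)·0.58^1·0.42^10 = 0.001090
  k=2: C(11,2)·0.58^2·0.42^9 = 0.007524
  k=3: C(11,3)·0.58^3·0.42^8 = 0.031172
  k=4: C(11,4)·0.58^4·0.42^7 = 0.086094
Total = 0.125951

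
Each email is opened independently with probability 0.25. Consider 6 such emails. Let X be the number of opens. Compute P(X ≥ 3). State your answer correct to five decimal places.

0.16943

X ~ Binomial(6, 0.25); P(X ≥ 3) = Σ C(6,k) p^k (1−p)^(6−k) over k:
  k=3: C(6,3)·0.25^3·0.75^3 = 0.1318359
  k=4: C(6,4)·0.25^4·0.75^2 = 0.0329590
  k=5: C(6,5)·0.25^5·0.75^1 = 0.0043945
  k=6: C(6,6)·0.25^6·0.75^0 = 0.0002441
Total = 0.1694336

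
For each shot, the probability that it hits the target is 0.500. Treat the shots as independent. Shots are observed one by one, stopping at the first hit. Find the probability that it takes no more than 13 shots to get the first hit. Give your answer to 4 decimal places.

Y = number of shots to the first success; geometric, p = 0.50.
P(Y ≤ 13) = 1 − (1−p)^13 = 1 − 0.000122 = 0.999878

0.9999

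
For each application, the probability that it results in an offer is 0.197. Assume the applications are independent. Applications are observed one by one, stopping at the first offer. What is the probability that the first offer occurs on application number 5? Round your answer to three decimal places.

Geometric (trials to first success), p = 0.197.
P(Y = 5) = (1−p)^4 · p = 0.41578 · 0.197 = 0.08191

0.082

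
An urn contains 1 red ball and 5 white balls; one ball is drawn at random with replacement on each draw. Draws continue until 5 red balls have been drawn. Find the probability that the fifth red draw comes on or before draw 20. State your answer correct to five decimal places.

Finishing within 20 draws ⇔ at least 5 successes in the first 20. With X ~ Binomial(20, 0.166667), P(Y ≤ 20) = 1 − P(X ≤ 4).
  k=0: C(20,0)·0.166667^0·0.833333^20 = 0.0260841
  k=1: C(20,1)·0.166667^1·0.833333^19 = 0.1043362
  k=2: C(20,2)·0.166667^2·0.833333^18 = 0.1982388
  k=3: C(20,3)·0.166667^3·0.833333^17 = 0.2378866
  k=4: C(20,4)·0.166667^4·0.833333^16 = 0.2022036
1 − 0.7687492 = 0.2312508

0.23125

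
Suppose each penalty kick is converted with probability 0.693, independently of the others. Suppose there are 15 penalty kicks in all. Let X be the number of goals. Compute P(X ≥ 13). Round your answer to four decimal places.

X ~ Binomial(15, 0.693); P(X ≥ 13) = Σ C(15,k) p^k (1−p)^(15−k) over k:
  k=13: C(15,13)·0.693^13·0.307^2 = 0.084139
  k=14: C(15,14)·0.693^14·0.307^1 = 0.027133
  k=15: C(15,15)·0.693^15·0.307^0 = 0.004083
Total = 0.115355

0.1154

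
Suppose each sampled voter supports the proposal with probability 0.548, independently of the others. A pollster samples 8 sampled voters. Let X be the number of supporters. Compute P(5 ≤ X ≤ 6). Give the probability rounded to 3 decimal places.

0.410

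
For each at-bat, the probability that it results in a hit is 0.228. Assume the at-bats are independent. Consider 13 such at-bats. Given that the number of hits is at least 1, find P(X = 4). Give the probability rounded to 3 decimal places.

X ~ Binomial(13, 0.228). Want P(X=4 | X≥1) = P(X=4) / P(X≥1).
P(X=4) = C(13,4)·0.228^4·0.772^9 = 0.18819
P(X≥1) = 1 − 0.03460 = 0.96540
Ratio = 0.18819 / 0.96540 = 0.19494

0.195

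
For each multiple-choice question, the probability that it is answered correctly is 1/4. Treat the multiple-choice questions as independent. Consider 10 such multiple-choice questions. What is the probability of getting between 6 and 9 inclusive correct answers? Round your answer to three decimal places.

0.020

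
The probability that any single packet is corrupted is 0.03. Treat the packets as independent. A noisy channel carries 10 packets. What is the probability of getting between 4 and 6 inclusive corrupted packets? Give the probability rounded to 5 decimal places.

X ~ Binomial(10, 0.03); P(4 ≤ X ≤ 6) = Σ C(10,k) p^k (1−p)^(10−k) over k:
  k=4: C(10,4)·0.03^4·0.97^6 = 0.0001417
  k=5: C(10,5)·0.03^5·0.97^5 = 0.0000053
  k=6: C(10,6)·0.03^6·0.97^4 = 0.0000001
Total = 0.0001471

0.00015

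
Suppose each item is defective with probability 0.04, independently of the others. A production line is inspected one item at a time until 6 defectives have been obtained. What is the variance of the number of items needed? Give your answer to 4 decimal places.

Y = total items until the sixth success; negative binomial with r=6, p=0.04.
Var(Y) = r(1−p)/p² = 6·0.96 / 0.04² = 3600.000000

3600.0000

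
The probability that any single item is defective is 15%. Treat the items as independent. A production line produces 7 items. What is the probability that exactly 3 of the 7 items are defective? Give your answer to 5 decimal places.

X ~ Binomial(n=7, p=0.15).
P(X=3) = C(7,3) · p^3 · (1−p)^4
= 35 · 0.003375 · 0.52201 = 0.0616620

0.06166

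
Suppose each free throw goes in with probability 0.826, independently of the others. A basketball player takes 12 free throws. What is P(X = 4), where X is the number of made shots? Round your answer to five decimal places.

X ~ Binomial(n=12, p=0.826).
P(X=4) = C(12,4) · p^4 · (1−p)^8
= 495 · 0.4655 · 8.4022e-07 = 0.0001936

0.00019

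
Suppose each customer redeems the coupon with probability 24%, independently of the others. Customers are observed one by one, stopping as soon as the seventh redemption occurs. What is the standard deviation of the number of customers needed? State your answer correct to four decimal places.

Y = total customers until the seventh success; negative binomial with r=7, p=0.24.
SD(Y) = √[r(1−p)/p²] = √(92.361111) = 9.610469

9.6105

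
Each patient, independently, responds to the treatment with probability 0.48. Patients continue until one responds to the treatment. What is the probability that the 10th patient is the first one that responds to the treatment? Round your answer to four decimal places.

Geometric (trials to first success), p = 0.48.
P(Y = 10) = (1−p)^9 · p = 0.0027799 · 0.48 = 0.001334

0.0013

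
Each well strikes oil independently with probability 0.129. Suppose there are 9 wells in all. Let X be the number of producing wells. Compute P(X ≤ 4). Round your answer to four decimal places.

0.9971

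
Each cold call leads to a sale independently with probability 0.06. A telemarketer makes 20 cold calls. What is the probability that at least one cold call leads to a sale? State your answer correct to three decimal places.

0.710

P(at least one) = 1 − P(none) = 1 − (1 − 0.06)^20
= 1 − 0.29011 = 0.70989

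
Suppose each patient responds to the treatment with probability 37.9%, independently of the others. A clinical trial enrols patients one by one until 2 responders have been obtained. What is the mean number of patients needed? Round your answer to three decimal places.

5.277

Y = total patients until the second success; negative binomial with r=2, p=0.379.
E[Y] = r / p = 2 / 0.379 = 5.27704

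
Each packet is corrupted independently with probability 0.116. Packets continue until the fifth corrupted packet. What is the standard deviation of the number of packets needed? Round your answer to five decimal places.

18.12396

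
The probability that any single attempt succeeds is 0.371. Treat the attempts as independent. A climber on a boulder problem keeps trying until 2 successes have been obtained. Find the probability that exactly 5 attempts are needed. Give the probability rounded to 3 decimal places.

Y = trial on which the second success occurs; negative binomial, r=2, p=0.371.
P(Y=5) = C(4,1) · p^2 · (1−p)^3
= 4 · 0.13764 · 0.24886 = 0.13701

0.137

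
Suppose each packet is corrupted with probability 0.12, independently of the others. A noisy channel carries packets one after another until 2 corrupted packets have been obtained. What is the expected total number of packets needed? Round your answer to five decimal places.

Y = total packets until the second success; negative binomial with r=2, p=0.12.
E[Y] = r / p = 2 / 0.12 = 16.6666667

16.66667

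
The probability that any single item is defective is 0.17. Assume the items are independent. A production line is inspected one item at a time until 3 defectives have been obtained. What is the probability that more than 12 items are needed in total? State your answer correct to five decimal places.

0.66556

Needing more than 12 items ⇔ fewer than 3 successes in the first 12. With X ~ Binomial(12, 0.17), P(Y > 12) = P(X ≤ 2).
  k=0: C(12,0)·0.17^0·0.83^12 = 0.1068900
  k=1: C(12,1)·0.17^1·0.83^11 = 0.2627176
  k=2: C(12,2)·0.17^2·0.83^10 = 0.2959530
P(X ≤ 2) = 0.6655606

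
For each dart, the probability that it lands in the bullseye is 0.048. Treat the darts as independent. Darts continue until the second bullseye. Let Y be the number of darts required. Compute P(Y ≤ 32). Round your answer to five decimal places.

Finishing within 32 darts ⇔ at least 2 successes in the first 32. With X ~ Binomial(32, 0.048), P(Y ≤ 32) = 1 − P(X ≤ 1).
  k=0: C(32,0)·0.048^0·0.952^32 = 0.2071965
  k=1: C(32,1)·0.048^1·0.952^31 = 0.3343002
1 − 0.5414967 = 0.4585033

0.45850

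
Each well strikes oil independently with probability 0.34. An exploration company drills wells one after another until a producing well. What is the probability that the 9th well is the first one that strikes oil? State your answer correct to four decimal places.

0.0122

Geometric (trials to first success), p = 0.34.
P(Y = 9) = (1−p)^8 · p = 0.036004 · 0.34 = 0.012241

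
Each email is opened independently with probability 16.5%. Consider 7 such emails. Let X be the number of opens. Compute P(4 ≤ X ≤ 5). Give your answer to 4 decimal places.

X ~ Binomial(7, 0.165); P(4 ≤ X ≤ 5) = Σ C(7,k) p^k (1−p)^(7−k) over k:
  k=4: C(7,4)·0.165^4·0.835^3 = 0.015103
  k=5: C(7,5)·0.165^5·0.835^2 = 0.001791
Total = 0.016894

0.0169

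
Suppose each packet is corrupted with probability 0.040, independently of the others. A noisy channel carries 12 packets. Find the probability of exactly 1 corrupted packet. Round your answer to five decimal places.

0.30635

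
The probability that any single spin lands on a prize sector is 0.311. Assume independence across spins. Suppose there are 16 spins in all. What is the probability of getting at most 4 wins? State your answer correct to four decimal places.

0.4120

X ~ Binomial(16, 0.311); P(X ≤ 4) = Σ C(16,k) p^k (1−p)^(16−k) over k:
  k=0: C(16,0)·0.311^0·0.689^16 = 0.002579
  k=1: C(16,1)·0.311^1·0.689^15 = 0.018628
  k=2: C(16,2)·0.311^2·0.689^14 = 0.063062
  k=3: C(16,3)·0.311^3·0.689^13 = 0.132837
  k=4: C(16,4)·0.311^4·0.689^12 = 0.194869
Total = 0.411976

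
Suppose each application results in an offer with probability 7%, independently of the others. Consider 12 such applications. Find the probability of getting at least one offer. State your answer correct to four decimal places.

0.5814

P(at least one) = 1 − P(none) = 1 − (1 − 0.07)^12
= 1 − 0.418596 = 0.581404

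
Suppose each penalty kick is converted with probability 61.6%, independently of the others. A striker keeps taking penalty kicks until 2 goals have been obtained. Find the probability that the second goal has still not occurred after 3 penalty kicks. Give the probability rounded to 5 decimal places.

0.32912

Needing more than 3 penalty kicks ⇔ fewer than 2 successes in the first 3. With X ~ Binomial(3, 0.616), P(Y > 3) = P(X ≤ 1).
  k=0: C(3,0)·0.616^0·0.384^3 = 0.0566231
  k=1: C(3,1)·0.616^1·0.384^2 = 0.2724987
P(X ≤ 1) = 0.3291218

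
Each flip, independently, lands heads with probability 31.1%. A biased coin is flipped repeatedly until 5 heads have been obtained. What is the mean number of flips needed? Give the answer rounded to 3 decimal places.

16.077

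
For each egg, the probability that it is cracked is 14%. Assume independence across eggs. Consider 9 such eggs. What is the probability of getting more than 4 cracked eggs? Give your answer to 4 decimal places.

X ~ Binomial(9, 0.14); P(X ≥ 5) = Σ C(9,k) p^k (1−p)^(9−k) over k:
  k=5: C(9,5)·0.14^5·0.86^4 = 0.003707
  k=6: C(9,6)·0.14^6·0.86^3 = 0.000402
  k=7: C(9,7)·0.14^7·0.86^2 = 0.000028
  k=8: C(9,8)·0.14^8·0.86^1 = 0.000001
  k=9: C(9,9)·0.14^9·0.86^0 = 0.000000
Total = 0.004138

0.0041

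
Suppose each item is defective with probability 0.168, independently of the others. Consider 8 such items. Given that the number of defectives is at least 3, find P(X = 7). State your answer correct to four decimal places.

0.0002

X ~ Binomial(8, 0.168). Want P(X=7 | X≥3) = P(X=7) / P(X≥3).
P(X=7) = C(8,7)·0.168^7·0.832^1 = 0.000025
P(X≥3) = 1 − 0.229608 − 0.370905 − 0.262130 = 0.137357
Ratio = 0.000025 / 0.137357 = 0.000183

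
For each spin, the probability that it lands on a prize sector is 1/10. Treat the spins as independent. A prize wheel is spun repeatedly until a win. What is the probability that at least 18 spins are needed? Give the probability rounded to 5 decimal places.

0.16677

Y = number of spins to the first success; geometric, p = 0.10.
P(Y > 17) = P(first 17 all fail) = (1−p)^17 = 0.1667718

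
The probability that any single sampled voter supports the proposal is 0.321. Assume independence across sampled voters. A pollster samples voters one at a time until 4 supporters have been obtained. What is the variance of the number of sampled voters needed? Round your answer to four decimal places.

26.3584

Y = total sampled voters until the fourth success; negative binomial with r=4, p=0.321.
Var(Y) = r(1−p)/p² = 4·0.679 / 0.321² = 26.358440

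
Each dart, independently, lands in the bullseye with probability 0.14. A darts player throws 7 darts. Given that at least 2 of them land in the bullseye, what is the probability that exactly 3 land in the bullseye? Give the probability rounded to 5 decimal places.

X ~ Binomial(7, 0.14). Want P(X=3 | X≥2) = P(X=3) / P(X≥2).
P(X=3) = C(7,3)·0.14^3·0.86^4 = 0.0525347
P(X≥2) = 1 − 0.3479278 − 0.3964759 = 0.2555963
Ratio = 0.0525347 / 0.2555963 = 0.2055377

0.20554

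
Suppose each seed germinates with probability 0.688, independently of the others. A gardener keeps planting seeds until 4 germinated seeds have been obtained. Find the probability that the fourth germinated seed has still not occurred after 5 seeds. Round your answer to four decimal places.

0.4963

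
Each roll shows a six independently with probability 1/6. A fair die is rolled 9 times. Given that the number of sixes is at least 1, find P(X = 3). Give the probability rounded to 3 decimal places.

0.162

X ~ Binomial(9, 0.166667). Want P(X=3 | X≥1) = P(X=3) / P(X≥1).
P(X=3) = C(9,3)·0.166667^3·0.833333^6 = 0.13024
P(X≥1) = 1 − 0.19381 = 0.80619
Ratio = 0.13024 / 0.80619 = 0.16155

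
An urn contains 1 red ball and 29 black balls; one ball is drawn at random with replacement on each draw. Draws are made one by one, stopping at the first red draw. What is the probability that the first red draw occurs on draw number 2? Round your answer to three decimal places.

0.032

Geometric (trials to first success), p = 0.033333.
P(Y = 2) = (1−p)^1 · p = 0.96667 · 0.033333 = 0.03222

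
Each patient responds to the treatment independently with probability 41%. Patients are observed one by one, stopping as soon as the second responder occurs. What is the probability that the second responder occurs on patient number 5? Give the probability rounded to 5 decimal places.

Y = trial on which the second success occurs; negative binomial, r=2, p=0.41.
P(Y=5) = C(4,1) · p^2 · (1−p)^3
= 4 · 0.1681 · 0.20538 = 0.1380968

0.13810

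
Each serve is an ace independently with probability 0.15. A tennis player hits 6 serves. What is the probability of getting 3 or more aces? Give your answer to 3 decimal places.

0.047

X ~ Binomial(6, 0.15); P(X ≥ 3) = Σ C(6,k) p^k (1−p)^(6−k) over k:
  k=3: C(6,3)·0.15^3·0.85^3 = 0.04145
  k=4: C(6,4)·0.15^4·0.85^2 = 0.00549
  k=5: C(6,5)·0.15^5·0.85^1 = 0.00039
  k=6: C(6,6)·0.15^6·0.85^0 = 0.00001
Total = 0.04734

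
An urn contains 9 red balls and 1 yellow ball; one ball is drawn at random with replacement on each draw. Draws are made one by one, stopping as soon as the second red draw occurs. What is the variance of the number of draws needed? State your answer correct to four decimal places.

Y = total draws until the second success; negative binomial with r=2, p=0.90.
Var(Y) = r(1−p)/p² = 2·0.10 / 0.90² = 0.246914

0.2469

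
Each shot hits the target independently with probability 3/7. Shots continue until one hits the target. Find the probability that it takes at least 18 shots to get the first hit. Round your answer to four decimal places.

0.0001

Y = number of shots to the first success; geometric, p = 0.428571.
P(Y > 17) = P(first 17 all fail) = (1−p)^17 = 0.000074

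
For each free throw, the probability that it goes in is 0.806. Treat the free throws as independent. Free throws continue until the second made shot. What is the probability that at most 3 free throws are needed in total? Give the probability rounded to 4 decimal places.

Finishing within 3 free throws ⇔ at least 2 successes in the first 3. With X ~ Binomial(3, 0.806), P(Y ≤ 3) = 1 − P(X ≤ 1).
  k=0: C(3,0)·0.806^0·0.194^3 = 0.007301
  k=1: C(3,1)·0.806^1·0.194^2 = 0.091004
1 − 0.098305 = 0.901695

0.9017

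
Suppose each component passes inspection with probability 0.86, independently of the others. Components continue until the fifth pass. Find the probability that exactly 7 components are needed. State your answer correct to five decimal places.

Y = trial on which the fifth success occurs; negative binomial, r=5, p=0.86.
P(Y=7) = C(6,4) · p^5 · (1−p)^2
= 15 · 0.47043 · 0.0196 = 0.1383055

0.13831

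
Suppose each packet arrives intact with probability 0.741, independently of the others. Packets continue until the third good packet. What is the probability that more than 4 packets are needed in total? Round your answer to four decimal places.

0.2770

Needing more than 4 packets ⇔ fewer than 3 successes in the first 4. With X ~ Binomial(4, 0.741), P(Y > 4) = P(X ≤ 2).
  k=0: C(4,0)·0.741^0·0.259^4 = 0.004500
  k=1: C(4,1)·0.741^1·0.259^3 = 0.051496
  k=2: C(4,2)·0.741^2·0.259^2 = 0.220997
P(X ≤ 2) = 0.276994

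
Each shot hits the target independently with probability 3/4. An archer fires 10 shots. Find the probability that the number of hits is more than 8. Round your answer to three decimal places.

0.244

X ~ Binomial(10, 0.75); P(X ≥ 9) = Σ C(10,k) p^k (1−p)^(10−k) over k:
  k=9: C(10,9)·0.75^9·0.25^1 = 0.18771
  k=10: C(10,10)·0.75^10·0.25^0 = 0.05631
Total = 0.24403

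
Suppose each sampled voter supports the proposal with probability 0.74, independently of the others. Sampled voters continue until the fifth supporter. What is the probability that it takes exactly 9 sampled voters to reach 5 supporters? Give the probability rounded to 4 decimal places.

Y = trial on which the fifth success occurs; negative binomial, r=5, p=0.74.
P(Y=9) = C(8,4) · p^5 · (1−p)^4
= 70 · 0.2219 · 0.0045698 = 0.070982

0.0710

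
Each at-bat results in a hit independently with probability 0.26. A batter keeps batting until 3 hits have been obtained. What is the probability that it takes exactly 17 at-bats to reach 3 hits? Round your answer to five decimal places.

Y = trial on which the third success occurs; negative binomial, r=3, p=0.26.
P(Y=17) = C(16,2) · p^3 · (1−p)^14
= 120 · 0.017576 · 0.014765 = 0.0311419

0.03114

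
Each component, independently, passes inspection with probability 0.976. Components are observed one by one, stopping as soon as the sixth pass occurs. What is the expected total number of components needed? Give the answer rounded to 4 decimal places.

Y = total components until the sixth success; negative binomial with r=6, p=0.976.
E[Y] = r / p = 6 / 0.976 = 6.147541

6.1475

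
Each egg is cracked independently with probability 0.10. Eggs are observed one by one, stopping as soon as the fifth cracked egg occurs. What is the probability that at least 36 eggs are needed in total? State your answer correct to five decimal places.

Needing more than 35 eggs ⇔ fewer than 5 successes in the first 35. With X ~ Binomial(35, 0.10), P(Y > 35) = P(X ≤ 4).
  k=0: C(35,0)·0.10^0·0.90^35 = 0.0250316
  k=1: C(35,1)·0.10^1·0.90^34 = 0.0973449
  k=2: C(35,2)·0.10^2·0.90^33 = 0.1838738
  k=3: C(35,3)·0.10^3·0.90^32 = 0.2247346
  k=4: C(35,4)·0.10^4·0.90^31 = 0.1997641
P(X ≤ 4) = 0.7307490

0.73075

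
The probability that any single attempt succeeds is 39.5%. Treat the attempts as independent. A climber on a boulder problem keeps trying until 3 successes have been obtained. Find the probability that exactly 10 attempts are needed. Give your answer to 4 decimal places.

0.0658

Y = trial on which the third success occurs; negative binomial, r=3, p=0.395.
P(Y=10) = C(9,2) · p^3 · (1−p)^7
= 36 · 0.06163 · 0.029668 = 0.065824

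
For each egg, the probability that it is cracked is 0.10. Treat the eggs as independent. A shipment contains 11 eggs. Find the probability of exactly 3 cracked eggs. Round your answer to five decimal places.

0.07103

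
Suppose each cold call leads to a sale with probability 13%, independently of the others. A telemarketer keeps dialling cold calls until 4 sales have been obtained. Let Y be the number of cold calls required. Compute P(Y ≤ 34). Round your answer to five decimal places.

0.66122

Finishing within 34 cold calls ⇔ at least 4 successes in the first 34. With X ~ Binomial(34, 0.13), P(Y ≤ 34) = 1 − P(X ≤ 3).
  k=0: C(34,0)·0.13^0·0.87^34 = 0.0087832
  k=1: C(34,1)·0.13^1·0.87^33 = 0.0446229
  k=2: C(34,2)·0.13^2·0.87^32 = 0.1100185
  k=3: C(34,3)·0.13^3·0.87^31 = 0.1753551
1 − 0.3387797 = 0.6612203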